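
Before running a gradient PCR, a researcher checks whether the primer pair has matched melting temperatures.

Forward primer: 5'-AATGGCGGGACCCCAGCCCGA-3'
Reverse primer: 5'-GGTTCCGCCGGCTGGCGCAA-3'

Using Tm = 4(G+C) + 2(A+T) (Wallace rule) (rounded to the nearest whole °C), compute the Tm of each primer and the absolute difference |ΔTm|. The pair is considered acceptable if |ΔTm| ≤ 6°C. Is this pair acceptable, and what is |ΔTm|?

|ΔTm| = 2°C; the pair is acceptable.

Forward: A=5 T=1 G=7 C=8 → Tm = 2·6 + 4·15 = 72°C.
Reverse: A=2 T=3 G=8 C=7 → Tm = 2·5 + 4·15 = 70°C.
|ΔTm| = |72 − 70| = 2°C, ≤ 6°C.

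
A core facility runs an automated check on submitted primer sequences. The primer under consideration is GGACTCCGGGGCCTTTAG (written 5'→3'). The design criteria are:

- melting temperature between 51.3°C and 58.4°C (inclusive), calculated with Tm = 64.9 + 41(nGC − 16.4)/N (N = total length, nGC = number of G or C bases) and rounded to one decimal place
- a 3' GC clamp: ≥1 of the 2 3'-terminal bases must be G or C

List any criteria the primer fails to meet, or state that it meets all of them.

Base counts: A=2, T=4, G=7, C=5 (length 18).
Tm: Tm = 64.9 + 41·(12 − 16.4)/18 = 54.9°C ✓
GC clamp: 3' end AG has 1 G/C ✓

Meets all criteria.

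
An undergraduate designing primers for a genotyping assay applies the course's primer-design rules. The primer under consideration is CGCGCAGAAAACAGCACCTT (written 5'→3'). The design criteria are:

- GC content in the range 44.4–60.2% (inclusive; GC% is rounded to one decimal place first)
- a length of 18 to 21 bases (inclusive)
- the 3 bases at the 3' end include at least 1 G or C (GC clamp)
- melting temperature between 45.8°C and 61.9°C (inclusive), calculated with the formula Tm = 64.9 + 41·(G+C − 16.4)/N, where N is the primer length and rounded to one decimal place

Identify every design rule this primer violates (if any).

Meets all criteria.

Base counts: A=7, T=2, G=4, C=7 (length 20).
GC content: GC 11/20 = 55.0% ✓
length: length 20 ✓
GC clamp: 3' end CTT has 1 G/C ✓
Tm: Tm = 64.9 + 41·(11 − 16.4)/20 = 53.8°C ✓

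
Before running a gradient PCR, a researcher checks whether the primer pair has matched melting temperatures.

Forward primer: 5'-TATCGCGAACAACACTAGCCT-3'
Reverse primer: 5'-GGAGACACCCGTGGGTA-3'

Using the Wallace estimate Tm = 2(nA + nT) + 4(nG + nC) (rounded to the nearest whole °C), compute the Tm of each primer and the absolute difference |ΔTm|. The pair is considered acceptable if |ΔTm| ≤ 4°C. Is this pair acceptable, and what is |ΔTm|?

Forward: A=7 T=4 G=3 C=7 → Tm = 2·11 + 4·10 = 62°C.
Reverse: A=4 T=2 G=7 C=4 → Tm = 2·6 + 4·11 = 56°C.
|ΔTm| = |62 − 56| = 6°C, > 4°C.

|ΔTm| = 6°C; the pair is not acceptable.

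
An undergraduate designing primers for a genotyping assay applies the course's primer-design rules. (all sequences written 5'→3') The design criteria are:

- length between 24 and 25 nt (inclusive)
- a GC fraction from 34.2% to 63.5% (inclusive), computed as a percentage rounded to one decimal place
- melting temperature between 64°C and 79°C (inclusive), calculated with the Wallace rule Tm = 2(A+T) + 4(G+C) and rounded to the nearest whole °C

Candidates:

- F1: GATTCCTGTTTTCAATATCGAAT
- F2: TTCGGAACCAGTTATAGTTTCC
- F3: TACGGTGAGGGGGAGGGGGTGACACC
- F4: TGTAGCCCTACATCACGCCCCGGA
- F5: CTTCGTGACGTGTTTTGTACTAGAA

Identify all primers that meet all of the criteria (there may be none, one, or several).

F4 and F5.

F1 (23 nt, A=6 T=10 G=3 C=4): length 23, outside 24–25 ✗; GC 7/23 = 30.4%, outside 34.2–63.5% ✗; Tm = 2·16 + 4·7 = 60°C, outside 64–79°C ✗ — fails.
F2 (22 nt, A=5 T=8 G=4 C=5): length 22, outside 24–25 ✗; GC 9/22 = 40.9% ✓; Tm = 2·13 + 4·9 = 62°C, outside 64–79°C ✗ — fails.
F3 (26 nt, A=5 T=3 G=14 C=4): length 26, outside 24–25 ✗; GC 18/26 = 69.2%, outside 34.2–63.5% ✗; Tm = 2·8 + 4·18 = 88°C, outside 64–79°C ✗ — fails.
F4 (24 nt, A=5 T=4 G=5 C=10): length 24 ✓; GC 15/24 = 62.5% ✓; Tm = 2·9 + 4·15 = 78°C ✓ — passes.
F5 (25 nt, A=5 T=10 G=6 C=4): length 25 ✓; GC 10/25 = 40.0% ✓; Tm = 2·15 + 4·10 = 70°C ✓ — passes.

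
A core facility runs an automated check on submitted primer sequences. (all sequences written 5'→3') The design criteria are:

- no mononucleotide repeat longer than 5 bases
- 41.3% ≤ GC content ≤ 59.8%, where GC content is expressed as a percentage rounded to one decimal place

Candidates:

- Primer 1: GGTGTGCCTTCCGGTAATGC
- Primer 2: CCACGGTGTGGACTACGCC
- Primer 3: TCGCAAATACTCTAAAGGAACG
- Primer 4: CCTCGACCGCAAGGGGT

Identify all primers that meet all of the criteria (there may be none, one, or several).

None of the candidates satisfy all criteria.

Primer 1 (20 nt, A=2 T=6 G=7 C=5): longest run = 2 ✓; GC 12/20 = 60.0%, outside 41.3–59.8% ✗ — fails.
Primer 2 (19 nt, A=3 T=3 G=6 C=7): longest run = 2 ✓; GC 13/19 = 68.4%, outside 41.3–59.8% ✗ — fails.
Primer 3 (22 nt, A=9 T=4 G=4 C=5): longest run = 3 ✓; GC 9/22 = 40.9%, outside 41.3–59.8% ✗ — fails.
Primer 4 (17 nt, A=3 T=2 G=6 C=6): longest run = 4 ✓; GC 12/17 = 70.6%, outside 41.3–59.8% ✗ — fails.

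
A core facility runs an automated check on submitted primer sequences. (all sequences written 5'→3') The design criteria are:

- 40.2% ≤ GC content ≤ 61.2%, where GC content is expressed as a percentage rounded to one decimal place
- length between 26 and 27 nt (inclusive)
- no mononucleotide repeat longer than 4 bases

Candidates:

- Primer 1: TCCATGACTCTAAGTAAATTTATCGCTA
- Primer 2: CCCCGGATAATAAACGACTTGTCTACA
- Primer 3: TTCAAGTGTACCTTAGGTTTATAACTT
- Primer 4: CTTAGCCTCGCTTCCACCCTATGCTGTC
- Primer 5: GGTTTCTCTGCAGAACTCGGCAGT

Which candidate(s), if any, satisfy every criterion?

Primer 1 (28 nt, A=9 T=10 G=3 C=6): GC 9/28 = 32.1%, outside 40.2–61.2% ✗; length 28, outside 26–27 ✗; longest run = 3 ✓ — fails.
Primer 2 (27 nt, A=9 T=6 G=4 C=8): GC 12/27 = 44.4% ✓; length 27 ✓; longest run = 4 ✓ — passes.
Primer 3 (27 nt, A=7 T=12 G=4 C=4): GC 8/27 = 29.6%, outside 40.2–61.2% ✗; length 27 ✓; longest run = 3 ✓ — fails.
Primer 4 (28 nt, A=3 T=9 G=4 C=12): GC 16/28 = 57.1% ✓; length 28, outside 26–27 ✗; longest run = 3 ✓ — fails.
Primer 5 (24 nt, A=4 T=7 G=7 C=6): GC 13/24 = 54.2% ✓; length 24, outside 26–27 ✗; longest run = 3 ✓ — fails.

Primer 2 only.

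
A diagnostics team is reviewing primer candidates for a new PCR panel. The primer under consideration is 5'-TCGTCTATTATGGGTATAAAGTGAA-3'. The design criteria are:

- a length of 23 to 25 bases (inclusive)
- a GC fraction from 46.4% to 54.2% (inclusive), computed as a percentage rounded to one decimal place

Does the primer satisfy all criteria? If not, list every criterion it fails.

Base counts: A=8, T=9, G=6, C=2 (length 25).
length: length 25 ✓
GC content: GC 8/25 = 32.0%, outside 46.4–54.2% ✗

Fails: GC content.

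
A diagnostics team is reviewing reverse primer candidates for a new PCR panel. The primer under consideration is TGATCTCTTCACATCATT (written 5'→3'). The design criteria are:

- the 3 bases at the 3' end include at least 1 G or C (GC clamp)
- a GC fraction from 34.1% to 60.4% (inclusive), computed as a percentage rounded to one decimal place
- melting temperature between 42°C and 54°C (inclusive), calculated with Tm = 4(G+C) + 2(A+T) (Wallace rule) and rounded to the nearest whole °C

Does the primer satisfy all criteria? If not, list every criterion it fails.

Base counts: A=4, T=8, G=1, C=5 (length 18).
GC clamp: 3' end ATT has 0 G/C, need ≥1 ✗
GC content: GC 6/18 = 33.3%, outside 34.1–60.4% ✗
Tm: Tm = 2·12 + 4·6 = 48°C ✓

Fails: GC clamp, GC content.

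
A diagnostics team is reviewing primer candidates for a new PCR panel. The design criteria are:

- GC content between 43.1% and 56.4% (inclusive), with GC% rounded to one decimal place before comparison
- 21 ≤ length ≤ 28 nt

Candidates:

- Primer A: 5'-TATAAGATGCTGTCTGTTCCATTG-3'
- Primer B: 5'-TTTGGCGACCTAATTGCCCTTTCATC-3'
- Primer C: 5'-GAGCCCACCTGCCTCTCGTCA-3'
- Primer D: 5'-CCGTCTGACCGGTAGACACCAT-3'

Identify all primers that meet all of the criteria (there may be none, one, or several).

Primer B only.

Primer A (24 nt, A=5 T=10 G=5 C=4): GC 9/24 = 37.5%, outside 43.1–56.4% ✗; length 24 ✓ — fails.
Primer B (26 nt, A=4 T=10 G=4 C=8): GC 12/26 = 46.2% ✓; length 26 ✓ — passes.
Primer C (21 nt, A=3 T=4 G=4 C=10): GC 14/21 = 66.7%, outside 43.1–56.4% ✗; length 21 ✓ — fails.
Primer D (22 nt, A=5 T=4 G=5 C=8): GC 13/22 = 59.1%, outside 43.1–56.4% ✗; length 22 ✓ — fails.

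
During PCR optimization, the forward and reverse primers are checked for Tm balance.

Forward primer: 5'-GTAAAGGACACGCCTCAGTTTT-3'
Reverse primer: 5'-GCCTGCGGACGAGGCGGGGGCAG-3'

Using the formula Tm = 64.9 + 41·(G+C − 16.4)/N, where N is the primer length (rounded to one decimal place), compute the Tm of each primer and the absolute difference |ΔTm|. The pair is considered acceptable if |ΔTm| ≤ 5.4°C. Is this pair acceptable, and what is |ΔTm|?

|ΔTm| = 16.5°C; the pair is not acceptable.

Forward: G+C = 10, N = 22 → Tm = 64.9 + 41·(10 − 16.4)/22 = 53.0°C.
Reverse: G+C = 19, N = 23 → Tm = 64.9 + 41·(19 − 16.4)/23 = 69.5°C.
|ΔTm| = |53.0 − 69.5| = 16.5°C, > 5.4°C.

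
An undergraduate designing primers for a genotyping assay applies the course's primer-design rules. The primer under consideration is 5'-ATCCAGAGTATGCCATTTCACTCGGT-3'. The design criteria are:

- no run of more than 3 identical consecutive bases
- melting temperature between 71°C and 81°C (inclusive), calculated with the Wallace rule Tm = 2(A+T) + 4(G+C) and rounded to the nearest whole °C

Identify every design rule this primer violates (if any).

Base counts: A=6, T=8, G=5, C=7 (length 26).
homopolymer run: longest run = 3 ✓
Tm: Tm = 2·14 + 4·12 = 76°C ✓

Meets all criteria.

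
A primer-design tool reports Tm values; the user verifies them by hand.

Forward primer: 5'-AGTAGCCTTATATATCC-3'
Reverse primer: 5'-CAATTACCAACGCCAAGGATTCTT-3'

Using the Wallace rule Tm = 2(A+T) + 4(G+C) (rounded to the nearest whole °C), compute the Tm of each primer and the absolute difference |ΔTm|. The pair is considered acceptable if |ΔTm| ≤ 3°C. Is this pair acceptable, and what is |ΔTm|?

Forward: A=5 T=6 G=2 C=4 → Tm = 2·11 + 4·6 = 46°C.
Reverse: A=8 T=6 G=3 C=7 → Tm = 2·14 + 4·10 = 68°C.
|ΔTm| = |46 − 68| = 22°C, > 3°C.

|ΔTm| = 22°C; the pair is not acceptable.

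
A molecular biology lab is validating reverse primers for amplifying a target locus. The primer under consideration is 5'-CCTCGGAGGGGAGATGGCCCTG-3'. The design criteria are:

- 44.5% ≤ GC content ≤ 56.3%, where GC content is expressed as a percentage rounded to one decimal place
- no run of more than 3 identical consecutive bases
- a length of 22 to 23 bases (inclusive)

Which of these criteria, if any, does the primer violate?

Base counts: A=3, T=3, G=10, C=6 (length 22).
GC content: GC 16/22 = 72.7%, outside 44.5–56.3% ✗
homopolymer run: longest run = 4, exceeds 3 ✗
length: length 22 ✓

Fails: GC content, homopolymer run.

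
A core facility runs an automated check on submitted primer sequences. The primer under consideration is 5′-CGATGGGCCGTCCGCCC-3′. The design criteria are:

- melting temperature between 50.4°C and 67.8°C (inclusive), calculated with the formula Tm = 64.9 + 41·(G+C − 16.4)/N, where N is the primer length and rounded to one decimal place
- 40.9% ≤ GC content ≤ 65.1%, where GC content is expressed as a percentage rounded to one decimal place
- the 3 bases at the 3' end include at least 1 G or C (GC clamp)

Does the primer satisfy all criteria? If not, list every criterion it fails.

Base counts: A=1, T=2, G=6, C=8 (length 17).
Tm: Tm = 64.9 + 41·(14 − 16.4)/17 = 59.1°C ✓
GC content: GC 14/17 = 82.4%, outside 40.9–65.1% ✗
GC clamp: 3' end CCC has 3 G/C ✓

Fails: GC content.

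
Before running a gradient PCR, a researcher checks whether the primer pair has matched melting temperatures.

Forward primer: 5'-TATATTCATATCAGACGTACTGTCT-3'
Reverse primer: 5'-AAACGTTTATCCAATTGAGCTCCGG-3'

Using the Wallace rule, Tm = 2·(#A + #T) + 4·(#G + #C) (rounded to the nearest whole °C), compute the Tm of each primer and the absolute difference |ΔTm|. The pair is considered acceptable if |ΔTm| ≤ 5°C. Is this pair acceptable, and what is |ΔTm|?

|ΔTm| = 6°C; the pair is not acceptable.

Forward: A=7 T=10 G=3 C=5 → Tm = 2·17 + 4·8 = 66°C.
Reverse: A=7 T=7 G=5 C=6 → Tm = 2·14 + 4·11 = 72°C.
|ΔTm| = |66 − 72| = 6°C, > 5°C.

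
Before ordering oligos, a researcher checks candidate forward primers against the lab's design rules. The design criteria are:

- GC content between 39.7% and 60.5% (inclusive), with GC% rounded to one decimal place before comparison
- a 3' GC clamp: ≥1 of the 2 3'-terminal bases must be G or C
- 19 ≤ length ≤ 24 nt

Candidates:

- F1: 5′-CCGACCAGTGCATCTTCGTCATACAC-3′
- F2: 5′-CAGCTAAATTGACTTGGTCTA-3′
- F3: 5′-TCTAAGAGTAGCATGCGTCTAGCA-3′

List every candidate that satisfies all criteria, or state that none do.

F3 only.

F1 (26 nt, A=6 T=6 G=4 C=10): GC 14/26 = 53.8% ✓; 3' end AC has 1 G/C ✓; length 26, outside 19–24 ✗ — fails.
F2 (21 nt, A=6 T=7 G=4 C=4): GC 8/21 = 38.1%, outside 39.7–60.5% ✗; 3' end TA has 0 G/C, need ≥1 ✗; length 21 ✓ — fails.
F3 (24 nt, A=7 T=6 G=6 C=5): GC 11/24 = 45.8% ✓; 3' end CA has 1 G/C ✓; length 24 ✓ — passes.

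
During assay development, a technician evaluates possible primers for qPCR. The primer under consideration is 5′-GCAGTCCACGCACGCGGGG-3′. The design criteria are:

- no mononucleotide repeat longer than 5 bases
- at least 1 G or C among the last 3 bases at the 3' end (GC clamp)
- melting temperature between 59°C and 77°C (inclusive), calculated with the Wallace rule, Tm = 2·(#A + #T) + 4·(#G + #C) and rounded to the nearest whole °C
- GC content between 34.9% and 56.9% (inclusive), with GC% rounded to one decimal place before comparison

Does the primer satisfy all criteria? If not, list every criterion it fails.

Fails: GC content.

Base counts: A=3, T=1, G=8, C=7 (length 19).
homopolymer run: longest run = 4 ✓
GC clamp: 3' end GGG has 3 G/C ✓
Tm: Tm = 2·4 + 4·15 = 68°C ✓
GC content: GC 15/19 = 78.9%, outside 34.9–56.9% ✗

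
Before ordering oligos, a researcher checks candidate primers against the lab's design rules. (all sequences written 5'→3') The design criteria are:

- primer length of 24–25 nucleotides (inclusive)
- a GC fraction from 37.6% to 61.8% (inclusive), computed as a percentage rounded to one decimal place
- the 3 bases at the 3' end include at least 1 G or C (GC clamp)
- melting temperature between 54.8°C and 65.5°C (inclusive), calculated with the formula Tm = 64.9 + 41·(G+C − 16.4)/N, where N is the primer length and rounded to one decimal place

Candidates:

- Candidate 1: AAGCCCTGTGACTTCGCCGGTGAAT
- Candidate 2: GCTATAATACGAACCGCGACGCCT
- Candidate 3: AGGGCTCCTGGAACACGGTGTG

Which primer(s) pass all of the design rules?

Candidate 1 (25 nt, A=5 T=6 G=7 C=7): length 25 ✓; GC 14/25 = 56.0% ✓; 3' end AAT has 0 G/C, need ≥1 ✗; Tm = 64.9 + 41·(14 − 16.4)/25 = 61.0°C ✓ — fails.
Candidate 2 (24 nt, A=7 T=4 G=5 C=8): length 24 ✓; GC 13/24 = 54.2% ✓; 3' end CCT has 2 G/C ✓; Tm = 64.9 + 41·(13 − 16.4)/24 = 59.1°C ✓ — passes.
Candidate 3 (22 nt, A=4 T=4 G=9 C=5): length 22, outside 24–25 ✗; GC 14/22 = 63.6%, outside 37.6–61.8% ✗; 3' end GTG has 2 G/C ✓; Tm = 64.9 + 41·(14 − 16.4)/22 = 60.4°C ✓ — fails.

Candidate 2 only.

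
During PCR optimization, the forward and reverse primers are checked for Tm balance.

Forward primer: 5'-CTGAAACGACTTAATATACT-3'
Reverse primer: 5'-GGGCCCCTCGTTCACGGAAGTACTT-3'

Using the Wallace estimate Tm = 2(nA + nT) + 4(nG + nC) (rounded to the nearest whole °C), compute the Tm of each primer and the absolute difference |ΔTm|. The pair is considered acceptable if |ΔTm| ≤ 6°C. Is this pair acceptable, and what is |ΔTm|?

Forward: A=8 T=6 G=2 C=4 → Tm = 2·14 + 4·6 = 52°C.
Reverse: A=4 T=6 G=7 C=8 → Tm = 2·10 + 4·15 = 80°C.
|ΔTm| = |52 − 80| = 28°C, > 6°C.

|ΔTm| = 28°C; the pair is not acceptable.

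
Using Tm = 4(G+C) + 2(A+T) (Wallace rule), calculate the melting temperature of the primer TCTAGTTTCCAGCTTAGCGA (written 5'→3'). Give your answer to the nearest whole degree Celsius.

Base counts: A=4, T=7, G=4, C=5 (length 20).
Tm = 2·(4+7) + 4·(4+5) = 2·11 + 4·9 = 22 + 36 = 58°C.

58°C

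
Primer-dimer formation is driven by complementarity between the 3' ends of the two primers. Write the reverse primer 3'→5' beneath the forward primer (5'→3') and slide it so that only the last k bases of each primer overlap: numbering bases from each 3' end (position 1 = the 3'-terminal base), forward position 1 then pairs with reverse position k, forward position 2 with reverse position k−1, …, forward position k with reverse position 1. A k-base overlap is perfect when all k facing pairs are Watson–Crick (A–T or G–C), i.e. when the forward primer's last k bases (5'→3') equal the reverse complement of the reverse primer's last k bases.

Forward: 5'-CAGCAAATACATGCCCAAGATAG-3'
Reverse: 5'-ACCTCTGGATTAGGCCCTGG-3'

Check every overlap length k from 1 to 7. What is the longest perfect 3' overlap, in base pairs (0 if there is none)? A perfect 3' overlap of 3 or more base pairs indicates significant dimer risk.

Longest perfect overlap: 0 complementary base pairs; below the dimer-risk threshold (threshold 3).

Last 7 bases (5'→3') — forward …AAGATAG, reverse …GCCCTGG.
Reverse complement of the reverse primer's last 7 bases: CCAGGGC; its first k bases are the reverse complement of the reverse primer's last k bases, so a perfect k-base overlap needs the forward primer's last k bases to equal them.
Comparing (forward last k vs required): k=1: G vs C ✗; k=2: AG vs CC ✗; k=3: TAG vs CCA ✗; k=4: ATAG vs CCAG ✗; k=5: GATAG vs CCAGG ✗; k=6: AGATAG vs CCAGGG ✗; k=7: AAGATAG vs CCAGGGC ✗.
No overlap length from 1 to 7 is perfect, so the longest perfect 3' overlap is 0.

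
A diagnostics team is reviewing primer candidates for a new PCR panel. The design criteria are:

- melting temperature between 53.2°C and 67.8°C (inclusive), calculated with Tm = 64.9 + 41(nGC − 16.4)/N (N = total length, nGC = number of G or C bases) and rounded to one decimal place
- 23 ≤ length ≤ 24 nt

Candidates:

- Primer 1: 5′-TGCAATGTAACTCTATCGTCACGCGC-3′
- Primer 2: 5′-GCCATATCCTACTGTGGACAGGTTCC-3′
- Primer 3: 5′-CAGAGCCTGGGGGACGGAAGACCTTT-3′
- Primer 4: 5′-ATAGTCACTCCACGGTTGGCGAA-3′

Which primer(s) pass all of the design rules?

Primer 1 (26 nt, A=6 T=7 G=5 C=8): Tm = 64.9 + 41·(13 − 16.4)/26 = 59.5°C ✓; length 26, outside 23–24 ✗ — fails.
Primer 2 (26 nt, A=5 T=7 G=6 C=8): Tm = 64.9 + 41·(14 − 16.4)/26 = 61.1°C ✓; length 26, outside 23–24 ✗ — fails.
Primer 3 (26 nt, A=6 T=4 G=10 C=6): Tm = 64.9 + 41·(16 − 16.4)/26 = 64.3°C ✓; length 26, outside 23–24 ✗ — fails.
Primer 4 (23 nt, A=6 T=5 G=6 C=6): Tm = 64.9 + 41·(12 − 16.4)/23 = 57.1°C ✓; length 23 ✓ — passes.

Primer 4 only.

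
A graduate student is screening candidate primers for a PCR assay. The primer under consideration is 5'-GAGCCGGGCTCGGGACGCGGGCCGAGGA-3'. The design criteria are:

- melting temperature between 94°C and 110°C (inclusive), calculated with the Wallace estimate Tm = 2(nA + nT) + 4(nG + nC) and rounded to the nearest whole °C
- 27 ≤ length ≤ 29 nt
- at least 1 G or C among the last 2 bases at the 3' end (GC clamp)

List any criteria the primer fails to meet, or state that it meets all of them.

Base counts: A=4, T=1, G=15, C=8 (length 28).
Tm: Tm = 2·5 + 4·23 = 102°C ✓
length: length 28 ✓
GC clamp: 3' end GA has 1 G/C ✓

Meets all criteria.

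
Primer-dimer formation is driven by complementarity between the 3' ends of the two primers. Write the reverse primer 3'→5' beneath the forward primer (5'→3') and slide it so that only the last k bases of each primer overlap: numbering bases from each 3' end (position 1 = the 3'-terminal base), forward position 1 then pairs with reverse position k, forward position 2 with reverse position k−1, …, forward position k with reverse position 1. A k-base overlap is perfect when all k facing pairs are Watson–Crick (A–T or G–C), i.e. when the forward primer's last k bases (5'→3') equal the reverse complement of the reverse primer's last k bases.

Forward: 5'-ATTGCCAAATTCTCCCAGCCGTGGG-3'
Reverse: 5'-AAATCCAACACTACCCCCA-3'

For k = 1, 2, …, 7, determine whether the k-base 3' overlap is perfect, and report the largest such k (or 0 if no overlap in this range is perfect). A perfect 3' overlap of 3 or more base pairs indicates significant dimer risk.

Longest perfect overlap: 4 complementary base pairs; significant dimer risk (threshold 3).

Last 7 bases (5'→3') — forward …CCGTGGG, reverse …ACCCCCA.
Reverse complement of the reverse primer's last 7 bases: TGGGGGT; its first k bases are the reverse complement of the reverse primer's last k bases, so a perfect k-base overlap needs the forward primer's last k bases to equal them.
Comparing (forward last k vs required): k=1: G vs T ✗; k=2: GG vs TG ✗; k=3: GGG vs TGG ✗; k=4: TGGG vs TGGG ✓; k=5: GTGGG vs TGGGG ✗; k=6: CGTGGG vs TGGGGG ✗; k=7: CCGTGGG vs TGGGGGT ✗.
Only k = 4 is perfect, so the longest perfect 3' overlap is 4.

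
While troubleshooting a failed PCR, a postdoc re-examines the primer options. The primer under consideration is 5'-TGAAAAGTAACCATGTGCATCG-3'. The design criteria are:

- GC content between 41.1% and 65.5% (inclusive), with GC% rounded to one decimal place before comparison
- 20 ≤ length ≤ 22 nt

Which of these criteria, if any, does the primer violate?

Fails: GC content.

Base counts: A=8, T=5, G=5, C=4 (length 22).
GC content: GC 9/22 = 40.9%, outside 41.1–65.5% ✗
length: length 22 ✓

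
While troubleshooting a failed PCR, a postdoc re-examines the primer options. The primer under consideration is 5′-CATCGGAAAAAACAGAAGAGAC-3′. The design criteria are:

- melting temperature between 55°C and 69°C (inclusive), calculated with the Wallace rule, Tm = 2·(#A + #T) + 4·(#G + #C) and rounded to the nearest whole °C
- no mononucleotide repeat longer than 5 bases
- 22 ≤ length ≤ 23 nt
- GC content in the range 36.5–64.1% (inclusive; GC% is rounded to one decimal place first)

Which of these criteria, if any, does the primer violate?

Base counts: A=12, T=1, G=5, C=4 (length 22).
Tm: Tm = 2·13 + 4·9 = 62°C ✓
homopolymer run: longest run = 6, exceeds 5 ✗
length: length 22 ✓
GC content: GC 9/22 = 40.9% ✓

Fails: homopolymer run.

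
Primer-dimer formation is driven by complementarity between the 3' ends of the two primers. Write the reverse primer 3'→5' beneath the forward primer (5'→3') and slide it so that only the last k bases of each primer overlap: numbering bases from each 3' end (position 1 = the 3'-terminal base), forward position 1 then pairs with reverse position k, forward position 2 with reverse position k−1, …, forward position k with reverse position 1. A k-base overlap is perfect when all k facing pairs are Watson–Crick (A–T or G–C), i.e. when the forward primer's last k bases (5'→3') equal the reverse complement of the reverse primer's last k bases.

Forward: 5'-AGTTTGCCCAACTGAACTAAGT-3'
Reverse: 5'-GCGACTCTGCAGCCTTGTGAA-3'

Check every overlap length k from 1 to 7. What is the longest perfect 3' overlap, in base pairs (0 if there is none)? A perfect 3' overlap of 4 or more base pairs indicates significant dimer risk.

Last 7 bases (5'→3') — forward …ACTAAGT, reverse …TTGTGAA.
Reverse complement of the reverse primer's last 7 bases: TTCACAA; its first k bases are the reverse complement of the reverse primer's last k bases, so a perfect k-base overlap needs the forward primer's last k bases to equal them.
Comparing (forward last k vs required): k=1: T vs T ✓; k=2: GT vs TT ✗; k=3: AGT vs TTC ✗; k=4: AAGT vs TTCA ✗; k=5: TAAGT vs TTCAC ✗; k=6: CTAAGT vs TTCACA ✗; k=7: ACTAAGT vs TTCACAA ✗.
Only k = 1 is perfect, so the longest perfect 3' overlap is 1.

Longest perfect overlap: 1 complementary base pair; below the dimer-risk threshold (threshold 4).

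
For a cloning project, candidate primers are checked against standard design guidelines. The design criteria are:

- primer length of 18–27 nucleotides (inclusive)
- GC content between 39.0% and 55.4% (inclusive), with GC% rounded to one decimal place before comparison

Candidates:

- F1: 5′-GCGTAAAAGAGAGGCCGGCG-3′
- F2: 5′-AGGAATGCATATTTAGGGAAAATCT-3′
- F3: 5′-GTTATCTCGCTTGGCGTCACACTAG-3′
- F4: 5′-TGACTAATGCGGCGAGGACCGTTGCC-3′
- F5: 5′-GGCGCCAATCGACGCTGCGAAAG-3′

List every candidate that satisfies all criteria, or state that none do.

F3 only.

F1 (20 nt, A=6 T=1 G=9 C=4): length 20 ✓; GC 13/20 = 65.0%, outside 39.0–55.4% ✗ — fails.
F2 (25 nt, A=10 T=7 G=6 C=2): length 25 ✓; GC 8/25 = 32.0%, outside 39.0–55.4% ✗ — fails.
F3 (25 nt, A=4 T=8 G=6 C=7): length 25 ✓; GC 13/25 = 52.0% ✓ — passes.
F4 (26 nt, A=5 T=5 G=9 C=7): length 26 ✓; GC 16/26 = 61.5%, outside 39.0–55.4% ✗ — fails.
F5 (23 nt, A=6 T=2 G=8 C=7): length 23 ✓; GC 15/23 = 65.2%, outside 39.0–55.4% ✗ — fails.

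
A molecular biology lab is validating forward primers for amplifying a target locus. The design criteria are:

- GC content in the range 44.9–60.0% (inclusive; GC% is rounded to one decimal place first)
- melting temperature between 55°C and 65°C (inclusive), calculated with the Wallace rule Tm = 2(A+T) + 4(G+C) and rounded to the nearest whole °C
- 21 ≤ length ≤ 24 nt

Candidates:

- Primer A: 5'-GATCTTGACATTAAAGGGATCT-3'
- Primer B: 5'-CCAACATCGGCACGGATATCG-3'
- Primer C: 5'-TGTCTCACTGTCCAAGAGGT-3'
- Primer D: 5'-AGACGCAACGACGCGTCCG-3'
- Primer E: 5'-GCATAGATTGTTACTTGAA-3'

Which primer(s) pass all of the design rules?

Primer A (22 nt, A=7 T=7 G=5 C=3): GC 8/22 = 36.4%, outside 44.9–60.0% ✗; Tm = 2·14 + 4·8 = 60°C ✓; length 22 ✓ — fails.
Primer B (21 nt, A=6 T=3 G=5 C=7): GC 12/21 = 57.1% ✓; Tm = 2·9 + 4·12 = 66°C, outside 55–65°C ✗; length 21 ✓ — fails.
Primer C (20 nt, A=4 T=6 G=5 C=5): GC 10/20 = 50.0% ✓; Tm = 2·10 + 4·10 = 60°C ✓; length 20, outside 21–24 ✗ — fails.
Primer D (19 nt, A=5 T=1 G=6 C=7): GC 13/19 = 68.4%, outside 44.9–60.0% ✗; Tm = 2·6 + 4·13 = 64°C ✓; length 19, outside 21–24 ✗ — fails.
Primer E (19 nt, A=6 T=7 G=4 C=2): GC 6/19 = 31.6%, outside 44.9–60.0% ✗; Tm = 2·13 + 4·6 = 50°C, outside 55–65°C ✗; length 19, outside 21–24 ✗ — fails.

None of the candidates satisfy all criteria.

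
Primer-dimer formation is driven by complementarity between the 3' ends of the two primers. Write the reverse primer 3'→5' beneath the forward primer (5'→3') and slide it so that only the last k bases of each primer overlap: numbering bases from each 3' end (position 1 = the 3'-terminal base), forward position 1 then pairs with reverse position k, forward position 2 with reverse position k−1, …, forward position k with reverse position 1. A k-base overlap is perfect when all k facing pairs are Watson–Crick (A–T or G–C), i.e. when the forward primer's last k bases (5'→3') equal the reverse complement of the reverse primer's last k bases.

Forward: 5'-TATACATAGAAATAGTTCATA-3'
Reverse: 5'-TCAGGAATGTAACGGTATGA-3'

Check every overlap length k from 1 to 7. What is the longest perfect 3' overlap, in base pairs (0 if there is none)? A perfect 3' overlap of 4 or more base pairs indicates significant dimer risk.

Last 7 bases (5'→3') — forward …GTTCATA, reverse …GGTATGA.
Reverse complement of the reverse primer's last 7 bases: TCATACC; its first k bases are the reverse complement of the reverse primer's last k bases, so a perfect k-base overlap needs the forward primer's last k bases to equal them.
Comparing (forward last k vs required): k=1: A vs T ✗; k=2: TA vs TC ✗; k=3: ATA vs TCA ✗; k=4: CATA vs TCAT ✗; k=5: TCATA vs TCATA ✓; k=6: TTCATA vs TCATAC ✗; k=7: GTTCATA vs TCATACC ✗.
Only k = 5 is perfect, so the longest perfect 3' overlap is 5.

Longest perfect overlap: 5 complementary base pairs; significant dimer risk (threshold 4).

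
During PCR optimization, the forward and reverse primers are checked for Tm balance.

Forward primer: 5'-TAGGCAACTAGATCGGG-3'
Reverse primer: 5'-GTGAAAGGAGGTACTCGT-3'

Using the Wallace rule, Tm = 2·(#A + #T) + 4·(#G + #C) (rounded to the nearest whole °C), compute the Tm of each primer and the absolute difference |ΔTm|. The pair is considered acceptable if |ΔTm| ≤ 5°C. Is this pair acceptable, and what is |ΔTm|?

Forward: A=5 T=3 G=6 C=3 → Tm = 2·8 + 4·9 = 52°C.
Reverse: A=5 T=4 G=7 C=2 → Tm = 2·9 + 4·9 = 54°C.
|ΔTm| = |52 − 54| = 2°C, ≤ 5°C.

|ΔTm| = 2°C; the pair is acceptable.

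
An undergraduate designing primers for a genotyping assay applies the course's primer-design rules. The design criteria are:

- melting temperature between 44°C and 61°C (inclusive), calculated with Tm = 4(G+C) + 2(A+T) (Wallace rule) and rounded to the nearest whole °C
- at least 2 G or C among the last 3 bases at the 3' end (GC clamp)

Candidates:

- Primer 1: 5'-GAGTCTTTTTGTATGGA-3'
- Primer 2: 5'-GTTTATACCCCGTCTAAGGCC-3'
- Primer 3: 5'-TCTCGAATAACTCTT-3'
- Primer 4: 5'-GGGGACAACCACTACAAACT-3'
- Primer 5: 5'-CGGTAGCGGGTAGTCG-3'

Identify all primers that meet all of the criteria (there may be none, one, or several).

Primer 1 (17 nt, A=3 T=8 G=5 C=1): Tm = 2·11 + 4·6 = 46°C ✓; 3' end GGA has 2 G/C ✓ — passes.
Primer 2 (21 nt, A=4 T=6 G=4 C=7): Tm = 2·10 + 4·11 = 64°C, outside 44–61°C ✗; 3' end GCC has 3 G/C ✓ — fails.
Primer 3 (15 nt, A=4 T=6 G=1 C=4): Tm = 2·10 + 4·5 = 40°C, outside 44–61°C ✗; 3' end CTT has 1 G/C, need ≥2 ✗ — fails.
Primer 4 (20 nt, A=8 T=2 G=4 C=6): Tm = 2·10 + 4·10 = 60°C ✓; 3' end ACT has 1 G/C, need ≥2 ✗ — fails.
Primer 5 (16 nt, A=2 T=3 G=8 C=3): Tm = 2·5 + 4·11 = 54°C ✓; 3' end TCG has 2 G/C ✓ — passes.

Primer 1 and Primer 5.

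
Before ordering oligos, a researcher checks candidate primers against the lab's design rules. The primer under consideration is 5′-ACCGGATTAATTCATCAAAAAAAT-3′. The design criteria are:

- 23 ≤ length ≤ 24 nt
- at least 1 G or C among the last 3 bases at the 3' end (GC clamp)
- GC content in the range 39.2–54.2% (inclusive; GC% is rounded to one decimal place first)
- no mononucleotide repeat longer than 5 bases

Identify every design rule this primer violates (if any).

Base counts: A=12, T=6, G=2, C=4 (length 24).
length: length 24 ✓
GC clamp: 3' end AAT has 0 G/C, need ≥1 ✗
GC content: GC 6/24 = 25.0%, outside 39.2–54.2% ✗
homopolymer run: longest run = 7, exceeds 5 ✗

Fails: GC clamp, GC content, homopolymer run.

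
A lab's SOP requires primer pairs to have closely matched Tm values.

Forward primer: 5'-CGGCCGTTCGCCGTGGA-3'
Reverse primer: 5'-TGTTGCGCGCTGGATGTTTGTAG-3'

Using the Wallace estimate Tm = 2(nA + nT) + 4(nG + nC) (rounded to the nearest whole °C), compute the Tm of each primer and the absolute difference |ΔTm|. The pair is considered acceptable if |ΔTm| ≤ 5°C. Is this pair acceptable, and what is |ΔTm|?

Forward: A=1 T=3 G=7 C=6 → Tm = 2·4 + 4·13 = 60°C.
Reverse: A=2 T=9 G=9 C=3 → Tm = 2·11 + 4·12 = 70°C.
|ΔTm| = |60 − 70| = 10°C, > 5°C.

|ΔTm| = 10°C; the pair is not acceptable.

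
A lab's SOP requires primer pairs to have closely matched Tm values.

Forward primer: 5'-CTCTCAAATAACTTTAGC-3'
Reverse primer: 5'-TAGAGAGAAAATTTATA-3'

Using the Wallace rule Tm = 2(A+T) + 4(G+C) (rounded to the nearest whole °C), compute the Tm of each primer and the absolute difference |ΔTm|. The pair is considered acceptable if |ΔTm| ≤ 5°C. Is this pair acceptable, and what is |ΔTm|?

|ΔTm| = 8°C; the pair is not acceptable.

Forward: A=6 T=6 G=1 C=5 → Tm = 2·12 + 4·6 = 48°C.
Reverse: A=9 T=5 G=3 C=0 → Tm = 2·14 + 4·3 = 40°C.
|ΔTm| = |48 − 40| = 8°C, > 5°C.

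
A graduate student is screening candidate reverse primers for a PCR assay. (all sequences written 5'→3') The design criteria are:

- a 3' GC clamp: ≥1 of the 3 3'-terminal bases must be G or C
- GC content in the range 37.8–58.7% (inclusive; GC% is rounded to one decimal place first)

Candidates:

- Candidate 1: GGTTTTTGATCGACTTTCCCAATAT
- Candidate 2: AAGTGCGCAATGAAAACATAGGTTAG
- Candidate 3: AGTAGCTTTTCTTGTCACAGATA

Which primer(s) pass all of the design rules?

Candidate 2 only.

Candidate 1 (25 nt, A=5 T=11 G=4 C=5): 3' end TAT has 0 G/C, need ≥1 ✗; GC 9/25 = 36.0%, outside 37.8–58.7% ✗ — fails.
Candidate 2 (26 nt, A=11 T=5 G=7 C=3): 3' end TAG has 1 G/C ✓; GC 10/26 = 38.5% ✓ — passes.
Candidate 3 (23 nt, A=6 T=9 G=4 C=4): 3' end ATA has 0 G/C, need ≥1 ✗; GC 8/23 = 34.8%, outside 37.8–58.7% ✗ — fails.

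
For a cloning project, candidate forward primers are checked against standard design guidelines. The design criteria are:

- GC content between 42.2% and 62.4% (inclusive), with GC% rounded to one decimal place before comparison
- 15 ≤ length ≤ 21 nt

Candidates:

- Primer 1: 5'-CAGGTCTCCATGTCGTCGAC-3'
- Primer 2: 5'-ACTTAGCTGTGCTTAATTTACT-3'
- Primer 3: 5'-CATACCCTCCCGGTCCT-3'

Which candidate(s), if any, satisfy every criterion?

Primer 1 only.

Primer 1 (20 nt, A=3 T=5 G=5 C=7): GC 12/20 = 60.0% ✓; length 20 ✓ — passes.
Primer 2 (22 nt, A=5 T=10 G=3 C=4): GC 7/22 = 31.8%, outside 42.2–62.4% ✗; length 22, outside 15–21 ✗ — fails.
Primer 3 (17 nt, A=2 T=4 G=2 C=9): GC 11/17 = 64.7%, outside 42.2–62.4% ✗; length 17 ✓ — fails.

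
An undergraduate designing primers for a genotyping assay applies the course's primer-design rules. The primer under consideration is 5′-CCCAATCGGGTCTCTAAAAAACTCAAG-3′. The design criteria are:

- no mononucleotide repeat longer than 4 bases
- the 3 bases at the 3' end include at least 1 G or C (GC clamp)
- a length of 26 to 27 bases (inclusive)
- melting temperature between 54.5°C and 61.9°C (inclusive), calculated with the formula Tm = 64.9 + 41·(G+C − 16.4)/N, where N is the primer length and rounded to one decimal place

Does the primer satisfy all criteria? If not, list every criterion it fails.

Base counts: A=10, T=5, G=4, C=8 (length 27).
homopolymer run: longest run = 6, exceeds 4 ✗
GC clamp: 3' end AAG has 1 G/C ✓
length: length 27 ✓
Tm: Tm = 64.9 + 41·(12 − 16.4)/27 = 58.2°C ✓

Fails: homopolymer run.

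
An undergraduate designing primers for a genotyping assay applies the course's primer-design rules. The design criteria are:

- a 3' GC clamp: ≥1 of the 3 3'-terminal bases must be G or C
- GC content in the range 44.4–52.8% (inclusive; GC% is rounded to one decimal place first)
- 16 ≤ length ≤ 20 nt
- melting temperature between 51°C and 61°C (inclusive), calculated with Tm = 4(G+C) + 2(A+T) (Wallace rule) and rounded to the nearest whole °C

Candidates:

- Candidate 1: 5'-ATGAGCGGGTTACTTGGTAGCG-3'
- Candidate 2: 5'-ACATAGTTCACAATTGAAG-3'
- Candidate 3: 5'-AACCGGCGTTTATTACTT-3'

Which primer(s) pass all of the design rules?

Candidate 1 (22 nt, A=4 T=6 G=9 C=3): 3' end GCG has 3 G/C ✓; GC 12/22 = 54.5%, outside 44.4–52.8% ✗; length 22, outside 16–20 ✗; Tm = 2·10 + 4·12 = 68°C, outside 51–61°C ✗ — fails.
Candidate 2 (19 nt, A=8 T=5 G=3 C=3): 3' end AAG has 1 G/C ✓; GC 6/19 = 31.6%, outside 44.4–52.8% ✗; length 19 ✓; Tm = 2·13 + 4·6 = 50°C, outside 51–61°C ✗ — fails.
Candidate 3 (18 nt, A=4 T=7 G=3 C=4): 3' end CTT has 1 G/C ✓; GC 7/18 = 38.9%, outside 44.4–52.8% ✗; length 18 ✓; Tm = 2·11 + 4·7 = 50°C, outside 51–61°C ✗ — fails.

None of the candidates satisfy all criteria.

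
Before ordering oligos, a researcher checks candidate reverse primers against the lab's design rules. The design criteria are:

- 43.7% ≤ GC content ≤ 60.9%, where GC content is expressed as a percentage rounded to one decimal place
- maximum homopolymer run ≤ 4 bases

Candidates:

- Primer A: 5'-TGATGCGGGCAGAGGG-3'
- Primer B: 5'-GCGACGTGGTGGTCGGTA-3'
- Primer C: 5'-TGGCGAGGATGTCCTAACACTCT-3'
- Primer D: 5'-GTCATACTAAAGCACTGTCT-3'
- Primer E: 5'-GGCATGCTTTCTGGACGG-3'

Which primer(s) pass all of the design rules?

Primer A (16 nt, A=3 T=2 G=9 C=2): GC 11/16 = 68.8%, outside 43.7–60.9% ✗; longest run = 3 ✓ — fails.
Primer B (18 nt, A=2 T=4 G=9 C=3): GC 12/18 = 66.7%, outside 43.7–60.9% ✗; longest run = 2 ✓ — fails.
Primer C (23 nt, A=5 T=6 G=6 C=6): GC 12/23 = 52.2% ✓; longest run = 2 ✓ — passes.
Primer D (20 nt, A=6 T=6 G=3 C=5): GC 8/20 = 40.0%, outside 43.7–60.9% ✗; longest run = 3 ✓ — fails.
Primer E (18 nt, A=2 T=5 G=7 C=4): GC 11/18 = 61.1%, outside 43.7–60.9% ✗; longest run = 3 ✓ — fails.

Primer C only.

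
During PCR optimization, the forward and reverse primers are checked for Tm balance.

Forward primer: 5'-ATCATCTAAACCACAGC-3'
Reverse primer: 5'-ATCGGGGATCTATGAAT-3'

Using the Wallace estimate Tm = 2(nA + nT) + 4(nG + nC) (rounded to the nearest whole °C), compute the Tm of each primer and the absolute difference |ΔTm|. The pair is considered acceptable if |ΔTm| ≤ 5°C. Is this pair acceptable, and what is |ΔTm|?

Forward: A=7 T=3 G=1 C=6 → Tm = 2·10 + 4·7 = 48°C.
Reverse: A=5 T=5 G=5 C=2 → Tm = 2·10 + 4·7 = 48°C.
|ΔTm| = |48 − 48| = 0°C, ≤ 5°C.

|ΔTm| = 0°C; the pair is acceptable.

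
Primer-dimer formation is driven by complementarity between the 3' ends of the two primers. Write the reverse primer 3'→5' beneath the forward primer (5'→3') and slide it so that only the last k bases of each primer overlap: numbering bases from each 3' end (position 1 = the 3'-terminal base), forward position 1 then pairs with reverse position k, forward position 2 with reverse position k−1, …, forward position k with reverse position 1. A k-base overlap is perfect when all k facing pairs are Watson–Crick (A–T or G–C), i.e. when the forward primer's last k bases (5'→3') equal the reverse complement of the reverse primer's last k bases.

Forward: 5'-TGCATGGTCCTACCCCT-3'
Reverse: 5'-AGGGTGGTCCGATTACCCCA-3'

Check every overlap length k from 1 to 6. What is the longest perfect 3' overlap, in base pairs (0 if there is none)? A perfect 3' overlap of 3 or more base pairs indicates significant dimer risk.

Longest perfect overlap: 1 complementary base pair; below the dimer-risk threshold (threshold 3).

Last 6 bases (5'→3') — forward …ACCCCT, reverse …ACCCCA.
Reverse complement of the reverse primer's last 6 bases: TGGGGT; its first k bases are the reverse complement of the reverse primer's last k bases, so a perfect k-base overlap needs the forward primer's last k bases to equal them.
Comparing (forward last k vs required): k=1: T vs T ✓; k=2: CT vs TG ✗; k=3: CCT vs TGG ✗; k=4: CCCT vs TGGG ✗; k=5: CCCCT vs TGGGG ✗; k=6: ACCCCT vs TGGGGT ✗.
Only k = 1 is perfect, so the longest perfect 3' overlap is 1.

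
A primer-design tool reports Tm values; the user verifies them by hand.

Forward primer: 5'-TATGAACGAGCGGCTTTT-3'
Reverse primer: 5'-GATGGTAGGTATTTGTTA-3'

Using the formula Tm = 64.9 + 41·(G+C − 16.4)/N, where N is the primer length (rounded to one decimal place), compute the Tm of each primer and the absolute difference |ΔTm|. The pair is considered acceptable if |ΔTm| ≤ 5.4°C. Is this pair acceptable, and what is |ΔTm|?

Forward: G+C = 8, N = 18 → Tm = 64.9 + 41·(8 − 16.4)/18 = 45.8°C.
Reverse: G+C = 6, N = 18 → Tm = 64.9 + 41·(6 − 16.4)/18 = 41.2°C.
|ΔTm| = |45.8 − 41.2| = 4.6°C, ≤ 5.4°C.

|ΔTm| = 4.6°C; the pair is acceptable.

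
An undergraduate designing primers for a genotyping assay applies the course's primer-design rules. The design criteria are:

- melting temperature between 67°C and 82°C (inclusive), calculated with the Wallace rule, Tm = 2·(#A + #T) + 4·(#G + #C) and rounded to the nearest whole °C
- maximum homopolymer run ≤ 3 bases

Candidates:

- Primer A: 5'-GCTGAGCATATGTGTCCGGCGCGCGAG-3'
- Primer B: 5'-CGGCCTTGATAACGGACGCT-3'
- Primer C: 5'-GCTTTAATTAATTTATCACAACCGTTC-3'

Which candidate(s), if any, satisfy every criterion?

Primer C only.

Primer A (27 nt, A=4 T=5 G=11 C=7): Tm = 2·9 + 4·18 = 90°C, outside 67–82°C ✗; longest run = 2 ✓ — fails.
Primer B (20 nt, A=4 T=4 G=6 C=6): Tm = 2·8 + 4·12 = 64°C, outside 67–82°C ✗; longest run = 2 ✓ — fails.
Primer C (27 nt, A=8 T=11 G=2 C=6): Tm = 2·19 + 4·8 = 70°C ✓; longest run = 3 ✓ — passes.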